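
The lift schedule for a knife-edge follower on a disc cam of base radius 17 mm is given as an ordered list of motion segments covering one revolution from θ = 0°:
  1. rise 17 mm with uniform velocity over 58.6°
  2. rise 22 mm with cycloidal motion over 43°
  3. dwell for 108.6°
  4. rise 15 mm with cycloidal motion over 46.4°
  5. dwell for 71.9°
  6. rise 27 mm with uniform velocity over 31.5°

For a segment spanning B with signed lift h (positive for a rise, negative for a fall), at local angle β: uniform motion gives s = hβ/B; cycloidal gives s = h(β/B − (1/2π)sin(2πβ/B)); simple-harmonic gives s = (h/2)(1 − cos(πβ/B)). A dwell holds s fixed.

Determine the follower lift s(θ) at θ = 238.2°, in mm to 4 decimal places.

seg 1 [0°–58.6°] uniform, h=17: full span → s += 17 → s = 17.0000
seg 2 [58.6°–101.6°] cycloidal, h=22: full span → s += 22 → s = 39.0000
seg 3 [101.6°–210.2°] dwell: s stays 39.0000
seg 4 [210.2°–256.6°] cycloidal, h=15: θ=238.2° here. β=28, B=46.4. 15·(0.6034 − sin(2π·0.6034)/(2π)) = 10.4965 → s = 49.4965

49.4965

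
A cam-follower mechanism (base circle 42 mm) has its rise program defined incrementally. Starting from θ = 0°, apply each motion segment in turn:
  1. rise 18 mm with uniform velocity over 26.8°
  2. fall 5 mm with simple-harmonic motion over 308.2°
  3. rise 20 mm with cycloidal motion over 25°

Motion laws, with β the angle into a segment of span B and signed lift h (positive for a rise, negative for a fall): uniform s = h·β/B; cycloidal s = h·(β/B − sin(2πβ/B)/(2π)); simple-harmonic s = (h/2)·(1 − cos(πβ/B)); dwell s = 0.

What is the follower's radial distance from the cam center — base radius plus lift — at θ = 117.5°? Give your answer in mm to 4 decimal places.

seg 1 [0°–26.8°] uniform, h=18: full span → s += 18 → s = 18.0000
seg 2 [26.8°–335°] simple-harmonic, h=-5: θ=117.5° here. β=90.7, B=308.2. -5/2·(1 − cos(π·0.2943)) = -0.9945 → s = 17.0055
radial distance = base radius + s = 42 + 17.0055 = 59.0055

59.0055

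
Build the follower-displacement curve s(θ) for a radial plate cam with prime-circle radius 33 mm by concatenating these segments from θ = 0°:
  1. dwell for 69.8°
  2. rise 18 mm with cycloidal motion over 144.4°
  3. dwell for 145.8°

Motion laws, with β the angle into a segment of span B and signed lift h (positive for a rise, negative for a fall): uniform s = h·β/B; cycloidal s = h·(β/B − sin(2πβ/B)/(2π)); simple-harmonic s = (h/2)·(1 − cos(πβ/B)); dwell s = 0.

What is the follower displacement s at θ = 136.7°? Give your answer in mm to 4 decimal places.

seg 1 [0°–69.8°] dwell: s stays 0.0000
seg 2 [69.8°–214.2°] cycloidal, h=18: θ=136.7° here. β=66.9, B=144.4. 18·(0.4633 − sin(2π·0.4633)/(2π)) = 7.6845 → s = 7.6845

7.6845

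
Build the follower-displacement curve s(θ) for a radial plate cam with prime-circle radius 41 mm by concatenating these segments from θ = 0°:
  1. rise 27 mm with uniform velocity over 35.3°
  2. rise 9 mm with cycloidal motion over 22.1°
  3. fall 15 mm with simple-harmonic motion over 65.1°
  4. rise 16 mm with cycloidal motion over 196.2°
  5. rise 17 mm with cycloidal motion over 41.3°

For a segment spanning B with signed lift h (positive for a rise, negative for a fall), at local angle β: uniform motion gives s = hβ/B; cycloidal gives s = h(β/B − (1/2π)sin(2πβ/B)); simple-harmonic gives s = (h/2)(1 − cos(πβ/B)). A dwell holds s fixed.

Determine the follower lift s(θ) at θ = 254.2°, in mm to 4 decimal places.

seg 1 [0°–35.3°] uniform, h=27: full span → s += 27 → s = 27.0000
seg 2 [35.3°–57.4°] cycloidal, h=9: full span → s += 9 → s = 36.0000
seg 3 [57.4°–122.5°] simple-harmonic, h=-15: full span → s += -15 → s = 21.0000
seg 4 [122.5°–318.7°] cycloidal, h=16: θ=254.2° here. β=131.7, B=196.2. 16·(0.6713 − sin(2π·0.6713)/(2π)) = 12.9812 → s = 33.9812

33.9812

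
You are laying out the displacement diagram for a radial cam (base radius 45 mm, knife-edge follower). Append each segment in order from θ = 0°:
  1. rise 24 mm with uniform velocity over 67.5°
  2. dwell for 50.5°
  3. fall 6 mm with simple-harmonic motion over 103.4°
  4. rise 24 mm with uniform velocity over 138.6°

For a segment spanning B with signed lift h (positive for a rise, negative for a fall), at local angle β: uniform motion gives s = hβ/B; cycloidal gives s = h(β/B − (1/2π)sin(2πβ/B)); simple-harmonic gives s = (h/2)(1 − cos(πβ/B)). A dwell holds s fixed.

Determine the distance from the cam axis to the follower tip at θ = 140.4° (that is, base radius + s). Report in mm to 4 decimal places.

seg 1 [0°–67.5°] uniform, h=24: full span → s += 24 → s = 24.0000
seg 2 [67.5°–118°] dwell: s stays 24.0000
seg 3 [118°–221.4°] simple-harmonic, h=-6: θ=140.4° here. β=22.4, B=103.4. -6/2·(1 − cos(π·0.2166)) = -0.6684 → s = 23.3316
radial distance = base radius + s = 45 + 23.3316 = 68.3316

68.3316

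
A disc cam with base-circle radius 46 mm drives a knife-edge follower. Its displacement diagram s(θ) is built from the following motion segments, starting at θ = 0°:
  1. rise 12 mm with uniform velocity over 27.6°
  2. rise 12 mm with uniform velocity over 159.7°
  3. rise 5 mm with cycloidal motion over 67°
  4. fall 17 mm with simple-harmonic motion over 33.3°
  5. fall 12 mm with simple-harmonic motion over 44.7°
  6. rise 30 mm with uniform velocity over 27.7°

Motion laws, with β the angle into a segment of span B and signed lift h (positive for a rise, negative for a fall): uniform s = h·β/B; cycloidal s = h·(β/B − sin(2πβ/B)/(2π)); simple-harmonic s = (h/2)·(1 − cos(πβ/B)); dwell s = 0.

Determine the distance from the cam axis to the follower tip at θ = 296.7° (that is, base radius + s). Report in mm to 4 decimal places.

seg 1 [0°–27.6°] uniform, h=12: full span → s += 12 → s = 12.0000
seg 2 [27.6°–187.3°] uniform, h=12: full span → s += 12 → s = 24.0000
seg 3 [187.3°–254.3°] cycloidal, h=5: full span → s += 5 → s = 29.0000
seg 4 [254.3°–287.6°] simple-harmonic, h=-17: full span → s += -17 → s = 12.0000
seg 5 [287.6°–332.3°] simple-harmonic, h=-12: θ=296.7° here. β=9.1, B=44.7. -12/2·(1 − cos(π·0.2036)) = -1.1859 → s = 10.8141
radial distance = base radius + s = 46 + 10.8141 = 56.8141

56.8141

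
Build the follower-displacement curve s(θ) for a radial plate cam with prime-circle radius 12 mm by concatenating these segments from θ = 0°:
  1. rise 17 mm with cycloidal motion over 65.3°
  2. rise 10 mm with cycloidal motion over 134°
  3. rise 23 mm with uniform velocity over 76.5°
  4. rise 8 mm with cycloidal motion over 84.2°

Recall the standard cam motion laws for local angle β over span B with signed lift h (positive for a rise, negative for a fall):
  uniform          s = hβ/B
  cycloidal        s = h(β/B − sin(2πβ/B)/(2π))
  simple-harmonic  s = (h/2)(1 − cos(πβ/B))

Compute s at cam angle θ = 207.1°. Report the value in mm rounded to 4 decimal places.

seg 1 [0°–65.3°] cycloidal, h=17: full span → s += 17 → s = 17.0000
seg 2 [65.3°–199.3°] cycloidal, h=10: full span → s += 10 → s = 27.0000
seg 3 [199.3°–275.8°] uniform, h=23: θ=207.1° here. β=7.8, B=76.5. 23·7.8/76.5 = 2.3451 → s = 29.3451

29.3451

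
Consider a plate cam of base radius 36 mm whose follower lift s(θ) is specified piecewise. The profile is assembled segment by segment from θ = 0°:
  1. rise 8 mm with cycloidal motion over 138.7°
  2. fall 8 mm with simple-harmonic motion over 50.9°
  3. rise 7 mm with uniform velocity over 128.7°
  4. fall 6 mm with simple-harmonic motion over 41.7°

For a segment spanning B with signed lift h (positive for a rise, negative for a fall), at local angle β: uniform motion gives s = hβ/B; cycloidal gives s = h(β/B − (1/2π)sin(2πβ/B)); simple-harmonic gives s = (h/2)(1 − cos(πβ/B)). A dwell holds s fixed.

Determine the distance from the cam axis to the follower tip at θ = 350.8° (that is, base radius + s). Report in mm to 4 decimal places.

seg 1 [0°–138.7°] cycloidal, h=8: full span → s += 8 → s = 8.0000
seg 2 [138.7°–189.6°] simple-harmonic, h=-8: full span → s += -8 → s = 0.0000
seg 3 [189.6°–318.3°] uniform, h=7: full span → s += 7 → s = 7.0000
seg 4 [318.3°–360°] simple-harmonic, h=-6: θ=350.8° here. β=32.5, B=41.7. -6/2·(1 − cos(π·0.7794)) = -5.3078 → s = 1.6922
radial distance = base radius + s = 36 + 1.6922 = 37.6922

37.6922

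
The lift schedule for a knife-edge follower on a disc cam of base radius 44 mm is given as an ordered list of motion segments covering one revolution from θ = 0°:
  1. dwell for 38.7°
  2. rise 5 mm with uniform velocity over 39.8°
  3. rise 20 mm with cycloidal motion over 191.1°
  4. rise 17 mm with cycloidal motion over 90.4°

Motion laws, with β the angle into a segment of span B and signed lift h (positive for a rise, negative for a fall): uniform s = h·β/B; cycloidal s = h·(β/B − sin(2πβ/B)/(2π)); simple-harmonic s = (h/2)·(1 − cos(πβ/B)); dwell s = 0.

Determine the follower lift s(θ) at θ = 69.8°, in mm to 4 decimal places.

seg 1 [0°–38.7°] dwell: s stays 0.0000
seg 2 [38.7°–78.5°] uniform, h=5: θ=69.8° here. β=31.1, B=39.8. 5·31.1/39.8 = 3.9070 → s = 3.9070

3.9070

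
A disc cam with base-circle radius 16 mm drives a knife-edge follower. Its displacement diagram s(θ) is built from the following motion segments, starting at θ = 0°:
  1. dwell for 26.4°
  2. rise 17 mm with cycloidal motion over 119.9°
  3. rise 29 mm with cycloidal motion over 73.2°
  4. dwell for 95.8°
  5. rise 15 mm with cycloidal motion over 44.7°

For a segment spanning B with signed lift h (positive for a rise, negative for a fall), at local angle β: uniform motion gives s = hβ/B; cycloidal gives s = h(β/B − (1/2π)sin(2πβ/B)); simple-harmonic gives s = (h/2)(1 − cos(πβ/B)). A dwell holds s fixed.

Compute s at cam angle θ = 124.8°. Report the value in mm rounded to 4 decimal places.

seg 1 [0°–26.4°] dwell: s stays 0.0000
seg 2 [26.4°–146.3°] cycloidal, h=17: θ=124.8° here. β=98.4, B=119.9. 17·(0.8207 − sin(2π·0.8207)/(2π)) = 16.3948 → s = 16.3948

16.3948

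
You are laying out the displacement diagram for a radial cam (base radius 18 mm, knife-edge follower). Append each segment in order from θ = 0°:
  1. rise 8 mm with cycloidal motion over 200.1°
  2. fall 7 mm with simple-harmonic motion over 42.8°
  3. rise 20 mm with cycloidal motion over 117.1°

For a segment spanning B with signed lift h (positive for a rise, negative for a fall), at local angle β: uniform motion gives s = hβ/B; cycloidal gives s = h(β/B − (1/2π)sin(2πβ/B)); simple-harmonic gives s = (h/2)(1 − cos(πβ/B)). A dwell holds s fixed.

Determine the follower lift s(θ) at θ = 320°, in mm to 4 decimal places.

seg 1 [0°–200.1°] cycloidal, h=8: full span → s += 8 → s = 8.0000
seg 2 [200.1°–242.9°] simple-harmonic, h=-7: full span → s += -7 → s = 1.0000
seg 3 [242.9°–360°] cycloidal, h=20: θ=320° here. β=77.1, B=117.1. 20·(0.6584 − sin(2π·0.6584)/(2π)) = 15.8387 → s = 16.8387

16.8387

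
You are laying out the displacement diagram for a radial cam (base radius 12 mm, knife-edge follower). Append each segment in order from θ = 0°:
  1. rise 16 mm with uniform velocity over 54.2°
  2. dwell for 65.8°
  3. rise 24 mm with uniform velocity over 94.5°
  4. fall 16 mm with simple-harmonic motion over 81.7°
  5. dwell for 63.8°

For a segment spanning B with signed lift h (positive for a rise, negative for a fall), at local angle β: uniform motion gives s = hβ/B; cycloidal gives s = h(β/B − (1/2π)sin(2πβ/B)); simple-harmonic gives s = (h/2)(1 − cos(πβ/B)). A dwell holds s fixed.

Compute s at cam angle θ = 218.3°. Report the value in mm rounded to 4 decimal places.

seg 1 [0°–54.2°] uniform, h=16: full span → s += 16 → s = 16.0000
seg 2 [54.2°–120°] dwell: s stays 16.0000
seg 3 [120°–214.5°] uniform, h=24: full span → s += 24 → s = 40.0000
seg 4 [214.5°–296.2°] simple-harmonic, h=-16: θ=218.3° here. β=3.8, B=81.7. -16/2·(1 − cos(π·0.0465)) = -0.0853 → s = 39.9147

39.9147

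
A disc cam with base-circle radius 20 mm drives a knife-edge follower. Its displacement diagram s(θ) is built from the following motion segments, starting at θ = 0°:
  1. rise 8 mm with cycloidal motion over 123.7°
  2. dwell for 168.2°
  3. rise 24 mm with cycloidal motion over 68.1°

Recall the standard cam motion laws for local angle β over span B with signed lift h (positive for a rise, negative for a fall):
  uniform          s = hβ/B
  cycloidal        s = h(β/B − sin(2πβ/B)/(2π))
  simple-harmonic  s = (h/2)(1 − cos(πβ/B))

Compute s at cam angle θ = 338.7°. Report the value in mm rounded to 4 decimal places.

seg 1 [0°–123.7°] cycloidal, h=8: full span → s += 8 → s = 8.0000
seg 2 [123.7°–291.9°] dwell: s stays 8.0000
seg 3 [291.9°–360°] cycloidal, h=24: θ=338.7° here. β=46.8, B=68.1. 24·(0.6872 − sin(2π·0.6872)/(2π)) = 20.0198 → s = 28.0198

28.0198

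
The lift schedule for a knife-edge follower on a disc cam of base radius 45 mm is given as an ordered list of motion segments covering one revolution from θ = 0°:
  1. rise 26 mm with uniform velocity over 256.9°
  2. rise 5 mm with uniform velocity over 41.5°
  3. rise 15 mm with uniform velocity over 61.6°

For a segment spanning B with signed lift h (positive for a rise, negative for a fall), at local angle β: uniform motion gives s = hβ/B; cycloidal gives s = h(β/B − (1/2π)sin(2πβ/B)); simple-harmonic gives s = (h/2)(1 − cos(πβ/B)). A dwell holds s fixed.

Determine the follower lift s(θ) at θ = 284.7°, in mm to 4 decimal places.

seg 1 [0°–256.9°] uniform, h=26: full span → s += 26 → s = 26.0000
seg 2 [256.9°–298.4°] uniform, h=5: θ=284.7° here. β=27.8, B=41.5. 5·27.8/41.5 = 3.3494 → s = 29.3494

29.3494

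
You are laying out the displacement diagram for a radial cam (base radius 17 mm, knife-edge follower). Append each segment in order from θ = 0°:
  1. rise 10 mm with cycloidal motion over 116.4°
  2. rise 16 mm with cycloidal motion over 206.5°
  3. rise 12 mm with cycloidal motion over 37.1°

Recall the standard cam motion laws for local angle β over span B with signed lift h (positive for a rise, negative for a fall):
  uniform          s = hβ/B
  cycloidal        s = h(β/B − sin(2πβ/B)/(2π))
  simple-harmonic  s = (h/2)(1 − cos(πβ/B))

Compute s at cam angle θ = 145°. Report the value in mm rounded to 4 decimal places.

seg 1 [0°–116.4°] cycloidal, h=10: full span → s += 10 → s = 10.0000
seg 2 [116.4°–322.9°] cycloidal, h=16: θ=145° here. β=28.6, B=206.5. 16·(0.1385 − sin(2π·0.1385)/(2π)) = 0.2693 → s = 10.2693

10.2693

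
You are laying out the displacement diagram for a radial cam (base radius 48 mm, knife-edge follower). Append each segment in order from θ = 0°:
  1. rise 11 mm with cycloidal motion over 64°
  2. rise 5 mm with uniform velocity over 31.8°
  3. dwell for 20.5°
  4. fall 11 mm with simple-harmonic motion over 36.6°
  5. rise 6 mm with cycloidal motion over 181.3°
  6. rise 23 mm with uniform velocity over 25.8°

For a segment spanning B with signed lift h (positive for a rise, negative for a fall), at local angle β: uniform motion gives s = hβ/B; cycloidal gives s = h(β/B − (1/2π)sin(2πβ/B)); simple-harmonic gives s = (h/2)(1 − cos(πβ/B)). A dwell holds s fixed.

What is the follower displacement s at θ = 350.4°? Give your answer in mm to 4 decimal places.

seg 1 [0°–64°] cycloidal, h=11: full span → s += 11 → s = 11.0000
seg 2 [64°–95.8°] uniform, h=5: full span → s += 5 → s = 16.0000
seg 3 [95.8°–116.3°] dwell: s stays 16.0000
seg 4 [116.3°–152.9°] simple-harmonic, h=-11: full span → s += -11 → s = 5.0000
seg 5 [152.9°–334.2°] cycloidal, h=6: full span → s += 6 → s = 11.0000
seg 6 [334.2°–360°] uniform, h=23: θ=350.4° here. β=16.2, B=25.8. 23·16.2/25.8 = 14.4419 → s = 25.4419

25.4419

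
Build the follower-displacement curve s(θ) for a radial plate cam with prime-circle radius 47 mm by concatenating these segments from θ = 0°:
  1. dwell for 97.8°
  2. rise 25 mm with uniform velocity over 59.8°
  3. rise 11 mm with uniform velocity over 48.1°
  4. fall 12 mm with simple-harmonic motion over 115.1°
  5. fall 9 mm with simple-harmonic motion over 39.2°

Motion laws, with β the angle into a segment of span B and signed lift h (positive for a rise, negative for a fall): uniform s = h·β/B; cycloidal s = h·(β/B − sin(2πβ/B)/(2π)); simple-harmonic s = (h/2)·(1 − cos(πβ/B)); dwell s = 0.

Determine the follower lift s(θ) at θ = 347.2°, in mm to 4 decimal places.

seg 1 [0°–97.8°] dwell: s stays 0.0000
seg 2 [97.8°–157.6°] uniform, h=25: full span → s += 25 → s = 25.0000
seg 3 [157.6°–205.7°] uniform, h=11: full span → s += 11 → s = 36.0000
seg 4 [205.7°–320.8°] simple-harmonic, h=-12: full span → s += -12 → s = 24.0000
seg 5 [320.8°–360°] simple-harmonic, h=-9: θ=347.2° here. β=26.4, B=39.2. -9/2·(1 − cos(π·0.6735)) = -6.8328 → s = 17.1672

17.1672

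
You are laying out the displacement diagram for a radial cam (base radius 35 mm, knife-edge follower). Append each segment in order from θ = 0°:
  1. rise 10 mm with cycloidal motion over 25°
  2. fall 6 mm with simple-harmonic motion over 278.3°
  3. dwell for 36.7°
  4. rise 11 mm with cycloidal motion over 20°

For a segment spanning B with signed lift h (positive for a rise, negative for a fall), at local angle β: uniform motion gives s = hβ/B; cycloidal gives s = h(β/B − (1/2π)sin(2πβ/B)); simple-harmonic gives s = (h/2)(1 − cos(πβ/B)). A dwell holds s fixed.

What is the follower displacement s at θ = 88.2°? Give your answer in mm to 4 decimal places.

seg 1 [0°–25°] cycloidal, h=10: full span → s += 10 → s = 10.0000
seg 2 [25°–303.3°] simple-harmonic, h=-6: θ=88.2° here. β=63.2, B=278.3. -6/2·(1 − cos(π·0.2271)) = -0.7316 → s = 9.2684

9.2684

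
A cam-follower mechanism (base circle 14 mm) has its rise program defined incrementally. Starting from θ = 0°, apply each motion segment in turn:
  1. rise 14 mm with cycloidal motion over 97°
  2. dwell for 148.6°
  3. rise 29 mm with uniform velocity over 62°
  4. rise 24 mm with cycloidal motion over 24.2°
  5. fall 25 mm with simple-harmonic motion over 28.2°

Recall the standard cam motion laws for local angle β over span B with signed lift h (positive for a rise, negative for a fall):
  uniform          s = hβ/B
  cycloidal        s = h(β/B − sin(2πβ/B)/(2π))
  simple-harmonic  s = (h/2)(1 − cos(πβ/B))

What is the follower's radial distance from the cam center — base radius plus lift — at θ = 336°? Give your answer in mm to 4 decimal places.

seg 1 [0°–97°] cycloidal, h=14: full span → s += 14 → s = 14.0000
seg 2 [97°–245.6°] dwell: s stays 14.0000
seg 3 [245.6°–307.6°] uniform, h=29: full span → s += 29 → s = 43.0000
seg 4 [307.6°–331.8°] cycloidal, h=24: full span → s += 24 → s = 67.0000
seg 5 [331.8°–360°] simple-harmonic, h=-25: θ=336° here. β=4.2, B=28.2. -25/2·(1 − cos(π·0.1489)) = -1.3435 → s = 65.6565
radial distance = base radius + s = 14 + 65.6565 = 79.6565

79.6565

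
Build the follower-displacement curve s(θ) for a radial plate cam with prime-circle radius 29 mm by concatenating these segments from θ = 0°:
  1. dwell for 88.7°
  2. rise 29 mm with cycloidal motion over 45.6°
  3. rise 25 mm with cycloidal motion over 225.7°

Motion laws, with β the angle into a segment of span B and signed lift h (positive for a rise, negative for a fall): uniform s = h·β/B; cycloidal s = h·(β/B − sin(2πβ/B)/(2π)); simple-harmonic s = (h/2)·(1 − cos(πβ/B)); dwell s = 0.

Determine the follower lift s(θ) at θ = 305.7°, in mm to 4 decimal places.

seg 1 [0°–88.7°] dwell: s stays 0.0000
seg 2 [88.7°–134.3°] cycloidal, h=29: full span → s += 29 → s = 29.0000
seg 3 [134.3°–360°] cycloidal, h=25: θ=305.7° here. β=171.4, B=225.7. 25·(0.7594 − sin(2π·0.7594)/(2π)) = 22.9573 → s = 51.9573

51.9573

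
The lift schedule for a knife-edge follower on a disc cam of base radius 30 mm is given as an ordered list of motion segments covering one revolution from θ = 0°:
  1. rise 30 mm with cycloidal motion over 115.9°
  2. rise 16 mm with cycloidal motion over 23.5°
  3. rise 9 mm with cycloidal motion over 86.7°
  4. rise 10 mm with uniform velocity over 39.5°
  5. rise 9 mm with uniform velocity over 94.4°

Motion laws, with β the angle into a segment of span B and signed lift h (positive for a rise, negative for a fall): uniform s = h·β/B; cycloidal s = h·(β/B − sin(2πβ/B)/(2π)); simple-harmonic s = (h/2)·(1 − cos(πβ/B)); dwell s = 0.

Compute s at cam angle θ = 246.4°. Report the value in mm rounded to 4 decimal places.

seg 1 [0°–115.9°] cycloidal, h=30: full span → s += 30 → s = 30.0000
seg 2 [115.9°–139.4°] cycloidal, h=16: full span → s += 16 → s = 46.0000
seg 3 [139.4°–226.1°] cycloidal, h=9: full span → s += 9 → s = 55.0000
seg 4 [226.1°–265.6°] uniform, h=10: θ=246.4° here. β=20.3, B=39.5. 10·20.3/39.5 = 5.1392 → s = 60.1392

60.1392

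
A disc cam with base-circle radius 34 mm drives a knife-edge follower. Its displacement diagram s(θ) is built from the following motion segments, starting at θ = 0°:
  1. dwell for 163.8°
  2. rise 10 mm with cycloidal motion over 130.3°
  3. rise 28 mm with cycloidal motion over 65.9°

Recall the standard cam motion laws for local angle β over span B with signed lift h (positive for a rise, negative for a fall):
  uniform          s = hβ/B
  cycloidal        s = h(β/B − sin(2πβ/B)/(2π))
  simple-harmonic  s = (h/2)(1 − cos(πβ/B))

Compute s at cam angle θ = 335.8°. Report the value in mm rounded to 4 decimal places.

seg 1 [0°–163.8°] dwell: s stays 0.0000
seg 2 [163.8°–294.1°] cycloidal, h=10: full span → s += 10 → s = 10.0000
seg 3 [294.1°–360°] cycloidal, h=28: θ=335.8° here. β=41.7, B=65.9. 28·(0.6328 − sin(2π·0.6328)/(2π)) = 21.0190 → s = 31.0190

31.0190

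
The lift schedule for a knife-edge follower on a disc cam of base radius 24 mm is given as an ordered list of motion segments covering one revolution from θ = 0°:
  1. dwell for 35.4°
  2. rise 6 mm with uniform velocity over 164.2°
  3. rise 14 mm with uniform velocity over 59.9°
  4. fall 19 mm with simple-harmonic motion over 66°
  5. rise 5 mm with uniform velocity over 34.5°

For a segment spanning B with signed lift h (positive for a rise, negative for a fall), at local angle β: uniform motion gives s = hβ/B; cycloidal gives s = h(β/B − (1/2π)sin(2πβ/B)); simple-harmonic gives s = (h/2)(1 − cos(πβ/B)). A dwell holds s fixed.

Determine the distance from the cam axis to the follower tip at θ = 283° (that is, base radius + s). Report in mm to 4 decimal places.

seg 1 [0°–35.4°] dwell: s stays 0.0000
seg 2 [35.4°–199.6°] uniform, h=6: full span → s += 6 → s = 6.0000
seg 3 [199.6°–259.5°] uniform, h=14: full span → s += 14 → s = 20.0000
seg 4 [259.5°–325.5°] simple-harmonic, h=-19: θ=283° here. β=23.5, B=66. -19/2·(1 − cos(π·0.3561)) = -5.3490 → s = 14.6510
radial distance = base radius + s = 24 + 14.6510 = 38.6510

38.6510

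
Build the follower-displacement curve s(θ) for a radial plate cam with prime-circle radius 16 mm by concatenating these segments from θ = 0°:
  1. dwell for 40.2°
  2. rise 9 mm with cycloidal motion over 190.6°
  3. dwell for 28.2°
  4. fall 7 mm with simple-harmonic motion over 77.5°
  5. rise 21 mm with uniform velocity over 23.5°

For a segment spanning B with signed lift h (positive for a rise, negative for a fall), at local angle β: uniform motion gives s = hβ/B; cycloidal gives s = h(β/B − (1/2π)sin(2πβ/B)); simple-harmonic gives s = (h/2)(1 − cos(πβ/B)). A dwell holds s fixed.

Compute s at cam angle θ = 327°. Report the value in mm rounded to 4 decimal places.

seg 1 [0°–40.2°] dwell: s stays 0.0000
seg 2 [40.2°–230.8°] cycloidal, h=9: full span → s += 9 → s = 9.0000
seg 3 [230.8°–259°] dwell: s stays 9.0000
seg 4 [259°–336.5°] simple-harmonic, h=-7: θ=327° here. β=68, B=77.5. -7/2·(1 − cos(π·0.8774)) = -6.7437 → s = 2.2563

2.2563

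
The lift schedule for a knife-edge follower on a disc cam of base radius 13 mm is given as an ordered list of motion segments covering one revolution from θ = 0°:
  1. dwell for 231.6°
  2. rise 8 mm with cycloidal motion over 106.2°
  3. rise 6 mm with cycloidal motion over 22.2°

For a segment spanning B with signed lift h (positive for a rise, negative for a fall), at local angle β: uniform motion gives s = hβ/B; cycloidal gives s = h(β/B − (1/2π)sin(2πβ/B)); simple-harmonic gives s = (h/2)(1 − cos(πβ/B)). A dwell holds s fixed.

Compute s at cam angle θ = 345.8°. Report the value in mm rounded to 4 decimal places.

seg 1 [0°–231.6°] dwell: s stays 0.0000
seg 2 [231.6°–337.8°] cycloidal, h=8: full span → s += 8 → s = 8.0000
seg 3 [337.8°–360°] cycloidal, h=6: θ=345.8° here. β=8, B=22.2. 6·(0.3604 − sin(2π·0.3604)/(2π)) = 1.4278 → s = 9.4278

9.4278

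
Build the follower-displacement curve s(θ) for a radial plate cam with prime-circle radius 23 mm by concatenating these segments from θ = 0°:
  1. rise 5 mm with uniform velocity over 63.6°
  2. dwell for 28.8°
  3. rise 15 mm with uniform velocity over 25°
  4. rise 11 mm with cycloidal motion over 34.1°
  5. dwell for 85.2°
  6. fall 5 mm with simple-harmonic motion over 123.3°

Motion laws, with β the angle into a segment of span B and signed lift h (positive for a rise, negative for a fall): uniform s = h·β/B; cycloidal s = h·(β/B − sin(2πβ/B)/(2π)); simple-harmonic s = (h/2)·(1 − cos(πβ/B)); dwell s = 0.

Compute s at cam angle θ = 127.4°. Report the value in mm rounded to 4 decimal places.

seg 1 [0°–63.6°] uniform, h=5: full span → s += 5 → s = 5.0000
seg 2 [63.6°–92.4°] dwell: s stays 5.0000
seg 3 [92.4°–117.4°] uniform, h=15: full span → s += 15 → s = 20.0000
seg 4 [117.4°–151.5°] cycloidal, h=11: θ=127.4° here. β=10, B=34.1. 11·(0.2933 − sin(2π·0.2933)/(2π)) = 1.5394 → s = 21.5394

21.5394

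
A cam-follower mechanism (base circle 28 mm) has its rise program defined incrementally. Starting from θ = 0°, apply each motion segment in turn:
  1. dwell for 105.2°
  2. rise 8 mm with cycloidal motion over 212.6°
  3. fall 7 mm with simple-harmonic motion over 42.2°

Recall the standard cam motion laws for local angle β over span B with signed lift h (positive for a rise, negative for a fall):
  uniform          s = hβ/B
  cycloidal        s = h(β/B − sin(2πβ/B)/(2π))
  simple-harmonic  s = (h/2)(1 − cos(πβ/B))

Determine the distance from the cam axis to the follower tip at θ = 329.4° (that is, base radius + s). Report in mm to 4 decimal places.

seg 1 [0°–105.2°] dwell: s stays 0.0000
seg 2 [105.2°–317.8°] cycloidal, h=8: full span → s += 8 → s = 8.0000
seg 3 [317.8°–360°] simple-harmonic, h=-7: θ=329.4° here. β=11.6, B=42.2. -7/2·(1 − cos(π·0.2749)) = -1.2259 → s = 6.7741
radial distance = base radius + s = 28 + 6.7741 = 34.7741

34.7741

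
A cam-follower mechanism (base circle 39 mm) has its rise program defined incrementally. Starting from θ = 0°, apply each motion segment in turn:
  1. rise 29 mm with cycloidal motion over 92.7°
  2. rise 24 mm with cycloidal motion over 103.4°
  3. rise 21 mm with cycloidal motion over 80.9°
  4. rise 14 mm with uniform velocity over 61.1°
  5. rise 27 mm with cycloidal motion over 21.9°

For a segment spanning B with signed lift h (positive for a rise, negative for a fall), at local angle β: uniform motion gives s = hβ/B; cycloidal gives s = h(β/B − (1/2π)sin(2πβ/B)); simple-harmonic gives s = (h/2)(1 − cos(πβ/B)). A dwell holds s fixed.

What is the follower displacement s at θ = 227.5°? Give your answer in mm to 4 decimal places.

seg 1 [0°–92.7°] cycloidal, h=29: full span → s += 29 → s = 29.0000
seg 2 [92.7°–196.1°] cycloidal, h=24: full span → s += 24 → s = 53.0000
seg 3 [196.1°–277°] cycloidal, h=21: θ=227.5° here. β=31.4, B=80.9. 21·(0.3881 − sin(2π·0.3881)/(2π)) = 5.9903 → s = 58.9903

58.9903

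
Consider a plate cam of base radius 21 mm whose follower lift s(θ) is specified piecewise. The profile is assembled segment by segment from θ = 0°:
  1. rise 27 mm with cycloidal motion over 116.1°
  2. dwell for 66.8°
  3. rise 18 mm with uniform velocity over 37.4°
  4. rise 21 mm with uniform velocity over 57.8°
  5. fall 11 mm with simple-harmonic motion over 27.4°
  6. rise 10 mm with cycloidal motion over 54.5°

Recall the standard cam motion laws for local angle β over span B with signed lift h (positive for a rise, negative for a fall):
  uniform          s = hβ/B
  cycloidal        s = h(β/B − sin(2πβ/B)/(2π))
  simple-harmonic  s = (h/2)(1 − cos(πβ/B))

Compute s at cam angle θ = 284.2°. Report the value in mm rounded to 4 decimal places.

seg 1 [0°–116.1°] cycloidal, h=27: full span → s += 27 → s = 27.0000
seg 2 [116.1°–182.9°] dwell: s stays 27.0000
seg 3 [182.9°–220.3°] uniform, h=18: full span → s += 18 → s = 45.0000
seg 4 [220.3°–278.1°] uniform, h=21: full span → s += 21 → s = 66.0000
seg 5 [278.1°–305.5°] simple-harmonic, h=-11: θ=284.2° here. β=6.1, B=27.4. -11/2·(1 − cos(π·0.2226)) = -1.2913 → s = 64.7087

64.7087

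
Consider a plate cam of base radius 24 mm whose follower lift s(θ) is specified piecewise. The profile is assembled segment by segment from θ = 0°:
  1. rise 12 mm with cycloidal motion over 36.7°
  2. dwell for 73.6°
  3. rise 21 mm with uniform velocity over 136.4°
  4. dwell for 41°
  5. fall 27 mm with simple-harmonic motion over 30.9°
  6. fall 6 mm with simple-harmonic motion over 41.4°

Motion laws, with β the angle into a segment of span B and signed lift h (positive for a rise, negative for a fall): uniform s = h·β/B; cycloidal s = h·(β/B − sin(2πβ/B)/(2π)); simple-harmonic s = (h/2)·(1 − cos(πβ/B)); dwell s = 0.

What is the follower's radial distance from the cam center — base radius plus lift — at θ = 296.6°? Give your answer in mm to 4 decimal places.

seg 1 [0°–36.7°] cycloidal, h=12: full span → s += 12 → s = 12.0000
seg 2 [36.7°–110.3°] dwell: s stays 12.0000
seg 3 [110.3°–246.7°] uniform, h=21: full span → s += 21 → s = 33.0000
seg 4 [246.7°–287.7°] dwell: s stays 33.0000
seg 5 [287.7°–318.6°] simple-harmonic, h=-27: θ=296.6° here. β=8.9, B=30.9. -27/2·(1 − cos(π·0.2880)) = -5.1598 → s = 27.8402
radial distance = base radius + s = 24 + 27.8402 = 51.8402

51.8402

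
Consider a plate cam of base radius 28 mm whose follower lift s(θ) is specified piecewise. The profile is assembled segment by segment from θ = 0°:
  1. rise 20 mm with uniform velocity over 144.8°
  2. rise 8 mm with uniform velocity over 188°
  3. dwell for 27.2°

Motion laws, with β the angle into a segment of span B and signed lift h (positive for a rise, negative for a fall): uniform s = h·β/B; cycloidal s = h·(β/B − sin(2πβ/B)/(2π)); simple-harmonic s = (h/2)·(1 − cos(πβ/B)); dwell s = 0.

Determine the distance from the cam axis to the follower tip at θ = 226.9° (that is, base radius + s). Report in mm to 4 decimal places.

seg 1 [0°–144.8°] uniform, h=20: full span → s += 20 → s = 20.0000
seg 2 [144.8°–332.8°] uniform, h=8: θ=226.9° here. β=82.1, B=188. 8·82.1/188 = 3.4936 → s = 23.4936
radial distance = base radius + s = 28 + 23.4936 = 51.4936

51.4936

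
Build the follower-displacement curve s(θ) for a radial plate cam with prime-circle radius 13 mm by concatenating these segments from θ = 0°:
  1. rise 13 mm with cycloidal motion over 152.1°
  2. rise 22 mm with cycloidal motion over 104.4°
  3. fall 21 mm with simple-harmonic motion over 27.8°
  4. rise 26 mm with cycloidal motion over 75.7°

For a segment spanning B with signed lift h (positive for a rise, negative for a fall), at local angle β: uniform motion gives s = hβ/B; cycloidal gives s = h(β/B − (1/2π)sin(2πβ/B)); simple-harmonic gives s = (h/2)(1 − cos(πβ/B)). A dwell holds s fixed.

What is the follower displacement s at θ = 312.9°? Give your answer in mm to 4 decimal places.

seg 1 [0°–152.1°] cycloidal, h=13: full span → s += 13 → s = 13.0000
seg 2 [152.1°–256.5°] cycloidal, h=22: full span → s += 22 → s = 35.0000
seg 3 [256.5°–284.3°] simple-harmonic, h=-21: full span → s += -21 → s = 14.0000
seg 4 [284.3°–360°] cycloidal, h=26: θ=312.9° here. β=28.6, B=75.7. 26·(0.3778 − sin(2π·0.3778)/(2π)) = 6.9490 → s = 20.9490

20.9490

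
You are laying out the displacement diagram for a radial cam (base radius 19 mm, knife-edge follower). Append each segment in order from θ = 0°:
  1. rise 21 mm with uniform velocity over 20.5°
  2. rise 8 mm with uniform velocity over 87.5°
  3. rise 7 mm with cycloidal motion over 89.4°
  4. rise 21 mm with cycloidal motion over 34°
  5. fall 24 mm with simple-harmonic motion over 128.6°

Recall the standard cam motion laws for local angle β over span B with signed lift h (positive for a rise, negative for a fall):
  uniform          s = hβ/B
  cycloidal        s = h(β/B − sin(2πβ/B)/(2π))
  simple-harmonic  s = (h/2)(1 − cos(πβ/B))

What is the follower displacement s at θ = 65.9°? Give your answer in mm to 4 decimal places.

seg 1 [0°–20.5°] uniform, h=21: full span → s += 21 → s = 21.0000
seg 2 [20.5°–108°] uniform, h=8: θ=65.9° here. β=45.4, B=87.5. 8·45.4/87.5 = 4.1509 → s = 25.1509

25.1509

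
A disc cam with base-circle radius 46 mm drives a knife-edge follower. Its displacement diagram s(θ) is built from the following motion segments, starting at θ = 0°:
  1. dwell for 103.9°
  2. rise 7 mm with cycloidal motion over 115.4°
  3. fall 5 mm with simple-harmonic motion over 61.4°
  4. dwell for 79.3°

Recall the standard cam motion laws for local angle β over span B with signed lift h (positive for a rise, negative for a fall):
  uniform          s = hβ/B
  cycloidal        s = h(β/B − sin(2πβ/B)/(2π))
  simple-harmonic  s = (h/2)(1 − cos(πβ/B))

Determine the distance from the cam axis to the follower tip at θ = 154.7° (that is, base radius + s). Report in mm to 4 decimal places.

seg 1 [0°–103.9°] dwell: s stays 0.0000
seg 2 [103.9°–219.3°] cycloidal, h=7: θ=154.7° here. β=50.8, B=115.4. 7·(0.4402 − sin(2π·0.4402)/(2π)) = 2.6727 → s = 2.6727
radial distance = base radius + s = 46 + 2.6727 = 48.6727

48.6727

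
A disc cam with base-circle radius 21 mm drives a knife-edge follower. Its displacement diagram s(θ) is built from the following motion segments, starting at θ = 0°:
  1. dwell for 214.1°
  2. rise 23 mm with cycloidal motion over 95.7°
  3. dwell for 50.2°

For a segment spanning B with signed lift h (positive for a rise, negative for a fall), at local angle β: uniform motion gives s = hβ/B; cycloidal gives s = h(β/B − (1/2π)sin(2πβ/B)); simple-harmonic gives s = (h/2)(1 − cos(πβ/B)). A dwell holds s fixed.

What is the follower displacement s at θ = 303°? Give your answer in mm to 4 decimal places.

seg 1 [0°–214.1°] dwell: s stays 0.0000
seg 2 [214.1°–309.8°] cycloidal, h=23: θ=303° here. β=88.9, B=95.7. 23·(0.9289 − sin(2π·0.9289)/(2π)) = 22.9462 → s = 22.9462

22.9462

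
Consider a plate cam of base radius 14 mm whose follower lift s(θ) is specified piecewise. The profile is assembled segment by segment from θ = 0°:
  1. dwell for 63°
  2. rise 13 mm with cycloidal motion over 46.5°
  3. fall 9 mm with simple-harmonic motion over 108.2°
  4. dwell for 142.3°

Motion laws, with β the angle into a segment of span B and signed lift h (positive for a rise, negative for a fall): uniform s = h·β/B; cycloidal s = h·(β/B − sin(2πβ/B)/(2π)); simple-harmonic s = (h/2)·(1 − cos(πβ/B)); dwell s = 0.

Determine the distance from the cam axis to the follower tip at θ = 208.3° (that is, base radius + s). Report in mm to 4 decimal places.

seg 1 [0°–63°] dwell: s stays 0.0000
seg 2 [63°–109.5°] cycloidal, h=13: full span → s += 13 → s = 13.0000
seg 3 [109.5°–217.7°] simple-harmonic, h=-9: θ=208.3° here. β=98.8, B=108.2. -9/2·(1 − cos(π·0.9131)) = -8.8334 → s = 4.1666
radial distance = base radius + s = 14 + 4.1666 = 18.1666

18.1666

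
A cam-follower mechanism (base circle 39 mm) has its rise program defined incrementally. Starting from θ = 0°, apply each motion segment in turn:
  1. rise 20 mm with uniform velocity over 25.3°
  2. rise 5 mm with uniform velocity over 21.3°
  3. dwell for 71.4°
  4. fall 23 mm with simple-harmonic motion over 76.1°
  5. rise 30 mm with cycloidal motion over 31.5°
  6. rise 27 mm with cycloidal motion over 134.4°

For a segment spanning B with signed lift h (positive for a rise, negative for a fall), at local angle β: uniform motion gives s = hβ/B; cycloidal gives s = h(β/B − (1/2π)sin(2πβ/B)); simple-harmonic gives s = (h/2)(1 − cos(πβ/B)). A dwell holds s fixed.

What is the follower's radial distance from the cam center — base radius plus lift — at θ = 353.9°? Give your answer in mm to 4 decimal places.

seg 1 [0°–25.3°] uniform, h=20: full span → s += 20 → s = 20.0000
seg 2 [25.3°–46.6°] uniform, h=5: full span → s += 5 → s = 25.0000
seg 3 [46.6°–118°] dwell: s stays 25.0000
seg 4 [118°–194.1°] simple-harmonic, h=-23: full span → s += -23 → s = 2.0000
seg 5 [194.1°–225.6°] cycloidal, h=30: full span → s += 30 → s = 32.0000
seg 6 [225.6°–360°] cycloidal, h=27: θ=353.9° here. β=128.3, B=134.4. 27·(0.9546 − sin(2π·0.9546)/(2π)) = 26.9835 → s = 58.9835
radial distance = base radius + s = 39 + 58.9835 = 97.9835

97.9835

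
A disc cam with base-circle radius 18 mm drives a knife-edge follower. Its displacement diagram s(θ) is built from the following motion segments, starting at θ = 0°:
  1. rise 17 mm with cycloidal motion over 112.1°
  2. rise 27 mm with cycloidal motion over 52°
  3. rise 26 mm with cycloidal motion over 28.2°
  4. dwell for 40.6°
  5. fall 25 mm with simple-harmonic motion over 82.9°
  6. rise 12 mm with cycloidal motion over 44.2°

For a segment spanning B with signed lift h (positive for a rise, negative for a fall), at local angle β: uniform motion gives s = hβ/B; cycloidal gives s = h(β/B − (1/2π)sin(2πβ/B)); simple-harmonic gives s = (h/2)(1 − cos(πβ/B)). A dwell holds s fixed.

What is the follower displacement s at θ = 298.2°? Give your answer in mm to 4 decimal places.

seg 1 [0°–112.1°] cycloidal, h=17: full span → s += 17 → s = 17.0000
seg 2 [112.1°–164.1°] cycloidal, h=27: full span → s += 27 → s = 44.0000
seg 3 [164.1°–192.3°] cycloidal, h=26: full span → s += 26 → s = 70.0000
seg 4 [192.3°–232.9°] dwell: s stays 70.0000
seg 5 [232.9°–315.8°] simple-harmonic, h=-25: θ=298.2° here. β=65.3, B=82.9. -25/2·(1 − cos(π·0.7877)) = -22.3212 → s = 47.6788

47.6788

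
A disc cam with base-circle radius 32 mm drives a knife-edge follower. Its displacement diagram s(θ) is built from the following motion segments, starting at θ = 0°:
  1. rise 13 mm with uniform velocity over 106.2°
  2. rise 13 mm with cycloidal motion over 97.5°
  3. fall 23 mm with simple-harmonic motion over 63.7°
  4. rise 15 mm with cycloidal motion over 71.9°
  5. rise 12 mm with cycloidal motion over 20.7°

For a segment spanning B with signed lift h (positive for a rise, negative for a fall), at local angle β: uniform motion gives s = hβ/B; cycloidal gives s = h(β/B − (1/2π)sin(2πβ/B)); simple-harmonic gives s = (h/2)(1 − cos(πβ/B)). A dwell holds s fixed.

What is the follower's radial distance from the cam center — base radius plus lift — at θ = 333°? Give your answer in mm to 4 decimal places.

seg 1 [0°–106.2°] uniform, h=13: full span → s += 13 → s = 13.0000
seg 2 [106.2°–203.7°] cycloidal, h=13: full span → s += 13 → s = 26.0000
seg 3 [203.7°–267.4°] simple-harmonic, h=-23: full span → s += -23 → s = 3.0000
seg 4 [267.4°–339.3°] cycloidal, h=15: θ=333° here. β=65.6, B=71.9. 15·(0.9124 − sin(2π·0.9124)/(2π)) = 14.9346 → s = 17.9346
radial distance = base radius + s = 32 + 17.9346 = 49.9346

49.9346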